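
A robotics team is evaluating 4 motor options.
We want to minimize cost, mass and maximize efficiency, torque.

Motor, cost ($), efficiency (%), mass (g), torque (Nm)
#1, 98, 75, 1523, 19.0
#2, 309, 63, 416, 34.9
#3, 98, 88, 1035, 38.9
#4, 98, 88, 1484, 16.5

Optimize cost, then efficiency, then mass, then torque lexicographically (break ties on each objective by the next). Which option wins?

First minimize cost: best is 98, kept {#1, #3, #4}.
Then maximize efficiency: best is 88, kept {#3, #4}.
Then minimize mass: best is 1035, kept {#3}.

#3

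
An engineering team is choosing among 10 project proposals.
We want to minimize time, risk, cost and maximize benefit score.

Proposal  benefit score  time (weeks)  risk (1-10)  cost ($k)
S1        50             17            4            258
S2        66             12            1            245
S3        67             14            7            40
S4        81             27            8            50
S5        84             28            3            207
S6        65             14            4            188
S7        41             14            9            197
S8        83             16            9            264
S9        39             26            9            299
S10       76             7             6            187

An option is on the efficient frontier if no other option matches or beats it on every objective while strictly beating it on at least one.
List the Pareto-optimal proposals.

S2, S3, S4, S5, S6, S8, S10

S1: dominated by S2 (benefit score 66≥50, time 12≤17, risk 1≤4, cost 245≤258).
S2: not dominated (best risk).
S3: not dominated (best cost).
S4: not dominated.
S5: not dominated (best benefit score).
S6: not dominated.
S7: dominated by S3 (benefit score 67≥41, time 14≤14, risk 7≤9, cost 40≤197).
S8: not dominated.
S9: dominated by S1 (benefit score 50≥39, time 17≤26, risk 4≤9, cost 258≤299).
S10: not dominated (best time).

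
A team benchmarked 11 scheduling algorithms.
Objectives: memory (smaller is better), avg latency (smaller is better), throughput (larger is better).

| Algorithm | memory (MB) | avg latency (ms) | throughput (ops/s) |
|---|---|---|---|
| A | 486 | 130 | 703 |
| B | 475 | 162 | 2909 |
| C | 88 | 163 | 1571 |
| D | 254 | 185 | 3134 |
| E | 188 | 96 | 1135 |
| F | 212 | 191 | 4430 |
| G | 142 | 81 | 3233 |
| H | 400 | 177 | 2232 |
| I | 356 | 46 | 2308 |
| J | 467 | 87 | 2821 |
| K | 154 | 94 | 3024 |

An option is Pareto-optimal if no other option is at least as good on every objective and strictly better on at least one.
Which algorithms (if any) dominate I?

none

A: worse on memory (486 vs 356).
B: worse on memory (475 vs 356).
C: worse on avg latency (163 vs 46).
D: worse on avg latency (185 vs 46).
E: worse on avg latency (96 vs 46).
F: worse on avg latency (191 vs 46).
G: worse on avg latency (81 vs 46).
H: worse on memory (400 vs 356).
J: worse on memory (467 vs 356).
K: worse on avg latency (94 vs 46).
No option dominates I.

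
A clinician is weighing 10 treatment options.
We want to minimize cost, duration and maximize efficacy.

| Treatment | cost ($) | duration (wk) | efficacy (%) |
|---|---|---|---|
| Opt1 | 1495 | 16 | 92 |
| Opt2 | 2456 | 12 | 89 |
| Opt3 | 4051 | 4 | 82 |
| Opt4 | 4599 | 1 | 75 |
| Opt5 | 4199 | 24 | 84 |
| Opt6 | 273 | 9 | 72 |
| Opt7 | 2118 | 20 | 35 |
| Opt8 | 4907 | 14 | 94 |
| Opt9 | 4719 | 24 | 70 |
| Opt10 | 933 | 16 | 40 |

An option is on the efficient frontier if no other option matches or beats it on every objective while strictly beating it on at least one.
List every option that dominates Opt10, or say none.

Opt6

Opt6: cost 273≤933, duration 9≤16, efficacy 72≥40 — dominates Opt10.
Others (Opt1, Opt2, Opt3, Opt4, Opt5, Opt7, Opt8, Opt9) are each worse than Opt10 on at least one objective.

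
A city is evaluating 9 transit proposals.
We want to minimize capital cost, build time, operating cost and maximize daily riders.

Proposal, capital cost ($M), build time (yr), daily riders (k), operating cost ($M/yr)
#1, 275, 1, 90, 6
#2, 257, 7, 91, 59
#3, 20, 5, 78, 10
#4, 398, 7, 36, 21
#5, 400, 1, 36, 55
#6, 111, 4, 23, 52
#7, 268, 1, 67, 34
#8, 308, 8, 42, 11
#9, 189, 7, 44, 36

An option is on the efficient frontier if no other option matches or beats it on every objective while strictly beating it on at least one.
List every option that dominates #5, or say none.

#1, #7

#1: capital cost 275≤400, build time 1≤1, daily riders 90≥36, operating cost 6≤55 — dominates #5.
#7: capital cost 268≤400, build time 1≤1, daily riders 67≥36, operating cost 34≤55 — dominates #5.
Others (#2, #3, #4, #6, #8, #9) are each worse than #5 on at least one objective.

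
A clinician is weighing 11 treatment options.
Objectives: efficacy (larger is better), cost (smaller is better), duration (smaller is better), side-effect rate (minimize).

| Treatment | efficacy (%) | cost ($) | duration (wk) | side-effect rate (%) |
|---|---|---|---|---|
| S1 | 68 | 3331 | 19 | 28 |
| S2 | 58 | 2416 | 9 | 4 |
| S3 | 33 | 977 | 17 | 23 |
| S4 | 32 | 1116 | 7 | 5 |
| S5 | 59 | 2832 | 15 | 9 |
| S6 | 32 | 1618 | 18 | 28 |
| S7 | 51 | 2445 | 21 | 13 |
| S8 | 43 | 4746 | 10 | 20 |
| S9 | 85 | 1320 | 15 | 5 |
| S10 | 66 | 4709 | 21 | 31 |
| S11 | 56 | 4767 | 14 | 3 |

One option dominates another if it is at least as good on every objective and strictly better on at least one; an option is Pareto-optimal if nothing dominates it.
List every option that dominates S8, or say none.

S2

S2: efficacy 58≥43, cost 2416≤4746, duration 9≤10, side-effect rate 4≤20 — dominates S8.
Others (S1, S3, S4, S5, S6, S7, S9, S10, S11) are each worse than S8 on at least one objective.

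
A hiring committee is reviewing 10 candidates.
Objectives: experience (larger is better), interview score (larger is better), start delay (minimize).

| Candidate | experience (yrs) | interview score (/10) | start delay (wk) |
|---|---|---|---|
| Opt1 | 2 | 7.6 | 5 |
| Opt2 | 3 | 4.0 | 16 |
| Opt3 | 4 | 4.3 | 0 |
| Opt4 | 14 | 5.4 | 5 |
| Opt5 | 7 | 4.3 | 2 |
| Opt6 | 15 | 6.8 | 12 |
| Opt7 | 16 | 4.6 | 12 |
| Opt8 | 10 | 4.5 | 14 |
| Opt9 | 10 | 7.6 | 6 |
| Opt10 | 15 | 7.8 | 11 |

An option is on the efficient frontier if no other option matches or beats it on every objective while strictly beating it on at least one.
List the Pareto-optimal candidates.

Opt1, Opt3, Opt4, Opt5, Opt7, Opt9, Opt10

Opt1: not dominated.
Opt2: dominated by Opt3 (experience 4≥3, interview score 4.3≥4.0, start delay 0≤16).
Opt3: not dominated (best start delay).
Opt4: not dominated.
Opt5: not dominated.
Opt6: dominated by Opt10 (experience 15≥15, interview score 7.8≥6.8, start delay 11≤12).
Opt7: not dominated (best experience).
Opt8: dominated by Opt4 (experience 14≥10, interview score 5.4≥4.5, start delay 5≤14).
Opt9: not dominated.
Opt10: not dominated (best interview score).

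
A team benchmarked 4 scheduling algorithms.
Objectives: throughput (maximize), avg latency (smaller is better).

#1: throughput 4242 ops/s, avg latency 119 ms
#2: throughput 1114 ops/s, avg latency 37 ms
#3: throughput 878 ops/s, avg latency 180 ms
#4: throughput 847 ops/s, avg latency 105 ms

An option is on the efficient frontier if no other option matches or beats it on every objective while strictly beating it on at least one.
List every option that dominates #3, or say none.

#1, #2

#1: throughput 4242≥878, avg latency 119≤180 — dominates #3.
#2: throughput 1114≥878, avg latency 37≤180 — dominates #3.
Others (#4) are each worse than #3 on at least one objective.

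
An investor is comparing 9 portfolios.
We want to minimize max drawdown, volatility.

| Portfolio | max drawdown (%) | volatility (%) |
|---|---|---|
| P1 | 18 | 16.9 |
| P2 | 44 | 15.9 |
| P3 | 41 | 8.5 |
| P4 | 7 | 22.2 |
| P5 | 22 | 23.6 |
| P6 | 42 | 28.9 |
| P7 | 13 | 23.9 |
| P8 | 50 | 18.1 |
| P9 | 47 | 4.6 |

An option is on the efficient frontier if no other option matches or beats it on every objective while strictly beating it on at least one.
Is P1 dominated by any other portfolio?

P2: worse on max drawdown (44 vs 18).
P3: worse on max drawdown (41 vs 18).
P4: worse on volatility (22.2 vs 16.9).
P5: worse on max drawdown (22 vs 18).
P6: worse on max drawdown (42 vs 18).
P7: worse on volatility (23.9 vs 16.9).
P8: worse on max drawdown (50 vs 18).
P9: worse on max drawdown (47 vs 18).
No option is at least as good as P1 on every objective and strictly better on one.

No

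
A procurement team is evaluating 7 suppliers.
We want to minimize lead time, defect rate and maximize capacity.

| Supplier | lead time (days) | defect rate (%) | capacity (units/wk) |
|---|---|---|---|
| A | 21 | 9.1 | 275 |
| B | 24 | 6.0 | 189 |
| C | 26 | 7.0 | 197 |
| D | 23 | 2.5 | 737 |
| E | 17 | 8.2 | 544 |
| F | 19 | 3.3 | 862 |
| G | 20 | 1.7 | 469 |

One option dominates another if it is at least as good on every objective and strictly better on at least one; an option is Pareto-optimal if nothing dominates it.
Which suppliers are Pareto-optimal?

D, E, F, G

A: dominated by E (lead time 17≤21, defect rate 8.2≤9.1, capacity 544≥275).
B: dominated by D (lead time 23≤24, defect rate 2.5≤6.0, capacity 737≥189).
C: dominated by D (lead time 23≤26, defect rate 2.5≤7.0, capacity 737≥197).
D: not dominated.
E: not dominated (best lead time).
F: not dominated (best capacity).
G: not dominated (best defect rate).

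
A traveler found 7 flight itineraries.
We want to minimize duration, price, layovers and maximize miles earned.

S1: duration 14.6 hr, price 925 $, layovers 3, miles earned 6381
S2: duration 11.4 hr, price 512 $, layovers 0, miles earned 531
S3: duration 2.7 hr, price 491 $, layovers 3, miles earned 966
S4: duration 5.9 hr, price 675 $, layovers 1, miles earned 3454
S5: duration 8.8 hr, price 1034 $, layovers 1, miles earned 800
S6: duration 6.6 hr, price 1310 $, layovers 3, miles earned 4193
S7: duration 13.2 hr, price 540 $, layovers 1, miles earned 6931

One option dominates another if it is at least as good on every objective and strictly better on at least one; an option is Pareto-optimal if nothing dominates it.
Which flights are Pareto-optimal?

S1: dominated by S7 (duration 13.2≤14.6, price 540≤925, layovers 1≤3, miles earned 6931≥6381).
S2: not dominated (best layovers).
S3: not dominated (best duration).
S4: not dominated.
S5: dominated by S4 (duration 5.9≤8.8, price 675≤1034, layovers 1≤1, miles earned 3454≥800).
S6: not dominated.
S7: not dominated (best miles earned).

S2, S3, S4, S6, S7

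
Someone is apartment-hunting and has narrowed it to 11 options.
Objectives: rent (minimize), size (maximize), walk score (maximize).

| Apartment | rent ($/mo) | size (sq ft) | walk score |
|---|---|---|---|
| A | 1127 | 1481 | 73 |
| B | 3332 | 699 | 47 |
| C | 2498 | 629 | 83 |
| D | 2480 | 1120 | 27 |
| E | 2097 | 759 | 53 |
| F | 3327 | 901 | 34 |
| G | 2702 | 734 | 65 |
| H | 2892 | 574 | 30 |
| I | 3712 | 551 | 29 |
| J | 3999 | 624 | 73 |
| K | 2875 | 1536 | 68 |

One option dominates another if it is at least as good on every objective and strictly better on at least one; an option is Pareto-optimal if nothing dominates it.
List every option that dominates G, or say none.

A

A: rent 1127≤2702, size 1481≥734, walk score 73≥65 — dominates G.
Others (B, C, D, E, F, H, I, J, K) are each worse than G on at least one objective.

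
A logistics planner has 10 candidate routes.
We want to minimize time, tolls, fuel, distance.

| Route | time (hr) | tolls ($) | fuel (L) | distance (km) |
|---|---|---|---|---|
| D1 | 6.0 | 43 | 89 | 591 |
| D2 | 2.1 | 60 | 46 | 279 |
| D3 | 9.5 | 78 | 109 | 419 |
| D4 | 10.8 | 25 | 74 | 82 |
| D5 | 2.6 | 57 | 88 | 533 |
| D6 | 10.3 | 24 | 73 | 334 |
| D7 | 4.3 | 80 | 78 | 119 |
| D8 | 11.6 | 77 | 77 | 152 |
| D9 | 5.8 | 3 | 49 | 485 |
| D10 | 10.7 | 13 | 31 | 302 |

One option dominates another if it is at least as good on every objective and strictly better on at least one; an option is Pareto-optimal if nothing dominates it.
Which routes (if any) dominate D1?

D9: time 5.8≤6.0, tolls 3≤43, fuel 49≤89, distance 485≤591 — dominates D1.
Others (D2, D3, D4, D5, D6, D7, D8, D10) are each worse than D1 on at least one objective.

D9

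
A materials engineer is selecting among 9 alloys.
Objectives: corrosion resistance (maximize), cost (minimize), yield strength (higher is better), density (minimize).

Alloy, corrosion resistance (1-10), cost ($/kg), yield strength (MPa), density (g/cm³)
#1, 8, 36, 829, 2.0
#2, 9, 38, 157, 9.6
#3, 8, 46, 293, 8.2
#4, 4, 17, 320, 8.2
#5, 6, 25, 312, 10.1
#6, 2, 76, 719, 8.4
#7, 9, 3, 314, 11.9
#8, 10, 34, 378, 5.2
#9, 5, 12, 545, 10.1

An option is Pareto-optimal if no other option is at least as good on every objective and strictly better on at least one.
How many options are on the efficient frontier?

#1: not dominated (best yield strength).
#2: dominated by #8 (corrosion resistance 10≥9, cost 34≤38, yield strength 378≥157, density 5.2≤9.6).
#3: dominated by #1 (corrosion resistance 8≥8, cost 36≤46, yield strength 829≥293, density 2.0≤8.2).
#4: not dominated.
#5: not dominated.
#6: dominated by #1 (corrosion resistance 8≥2, cost 36≤76, yield strength 829≥719, density 2.0≤8.4).
#7: not dominated (best cost).
#8: not dominated (best corrosion resistance).
#9: not dominated.
Pareto-optimal: #1, #4, #5, #7, #8, #9 → 6.

6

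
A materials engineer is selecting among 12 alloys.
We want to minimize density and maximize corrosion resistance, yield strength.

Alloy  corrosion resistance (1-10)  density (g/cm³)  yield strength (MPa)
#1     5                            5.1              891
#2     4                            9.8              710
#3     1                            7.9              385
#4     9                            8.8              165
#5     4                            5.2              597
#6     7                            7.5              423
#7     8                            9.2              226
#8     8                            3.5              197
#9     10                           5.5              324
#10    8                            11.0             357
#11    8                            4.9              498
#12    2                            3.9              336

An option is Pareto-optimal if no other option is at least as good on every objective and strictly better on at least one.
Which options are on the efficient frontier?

#1, #8, #9, #11, #12

#1: not dominated (best yield strength).
#2: dominated by #1 (corrosion resistance 5≥4, density 5.1≤9.8, yield strength 891≥710).
#3: dominated by #1 (corrosion resistance 5≥1, density 5.1≤7.9, yield strength 891≥385).
#4: dominated by #9 (corrosion resistance 10≥9, density 5.5≤8.8, yield strength 324≥165).
#5: dominated by #1 (corrosion resistance 5≥4, density 5.1≤5.2, yield strength 891≥597).
#6: dominated by #11 (corrosion resistance 8≥7, density 4.9≤7.5, yield strength 498≥423).
#7: dominated by #9 (corrosion resistance 10≥8, density 5.5≤9.2, yield strength 324≥226).
#8: not dominated (best density).
#9: not dominated (best corrosion resistance).
#10: dominated by #11 (corrosion resistance 8≥8, density 4.9≤11.0, yield strength 498≥357).
#11: not dominated.
#12: not dominated.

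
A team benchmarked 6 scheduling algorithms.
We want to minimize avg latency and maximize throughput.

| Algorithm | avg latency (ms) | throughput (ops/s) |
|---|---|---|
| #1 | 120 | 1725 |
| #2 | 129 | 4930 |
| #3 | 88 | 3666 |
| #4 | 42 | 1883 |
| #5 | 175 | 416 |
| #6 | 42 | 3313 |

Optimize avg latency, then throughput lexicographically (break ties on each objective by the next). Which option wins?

#6

First minimize avg latency: best is 42, kept {#4, #6}.
Then maximize throughput: best is 3313, kept {#6}.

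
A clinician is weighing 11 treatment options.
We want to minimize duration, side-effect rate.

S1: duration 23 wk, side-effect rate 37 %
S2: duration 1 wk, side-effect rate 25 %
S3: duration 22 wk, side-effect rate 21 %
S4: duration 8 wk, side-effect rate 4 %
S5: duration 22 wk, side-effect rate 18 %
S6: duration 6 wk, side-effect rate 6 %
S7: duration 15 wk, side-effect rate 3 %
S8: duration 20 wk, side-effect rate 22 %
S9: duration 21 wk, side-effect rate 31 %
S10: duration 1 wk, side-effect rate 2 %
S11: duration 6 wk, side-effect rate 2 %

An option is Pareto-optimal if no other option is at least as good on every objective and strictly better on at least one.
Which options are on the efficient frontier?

S10

S1: dominated by S2 (duration 1≤23, side-effect rate 25≤37).
S2: dominated by S10 (duration 1≤1, side-effect rate 2≤25).
S3: dominated by S4 (duration 8≤22, side-effect rate 4≤21).
S4: dominated by S10 (duration 1≤8, side-effect rate 2≤4).
S5: dominated by S4 (duration 8≤22, side-effect rate 4≤18).
S6: dominated by S10 (duration 1≤6, side-effect rate 2≤6).
S7: dominated by S10 (duration 1≤15, side-effect rate 2≤3).
S8: dominated by S4 (duration 8≤20, side-effect rate 4≤22).
S9: dominated by S2 (duration 1≤21, side-effect rate 25≤31).
S10: not dominated.
S11: dominated by S10 (duration 1≤6, side-effect rate 2≤2).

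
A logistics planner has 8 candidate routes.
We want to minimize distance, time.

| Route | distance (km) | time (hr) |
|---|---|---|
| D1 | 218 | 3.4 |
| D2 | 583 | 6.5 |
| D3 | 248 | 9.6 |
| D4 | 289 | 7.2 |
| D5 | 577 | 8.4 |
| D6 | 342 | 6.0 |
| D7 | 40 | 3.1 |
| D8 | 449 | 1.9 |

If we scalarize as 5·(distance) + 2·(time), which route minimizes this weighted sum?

D1: 5·218 + 2·3.4 = 1096.8
D2: 5·583 + 2·6.5 = 2928.0
D3: 5·248 + 2·9.6 = 1259.2
D4: 5·289 + 2·7.2 = 1459.4
D5: 5·577 + 2·8.4 = 2901.8
D6: 5·342 + 2·6.0 = 1722.0
D7: 5·40 + 2·3.1 = 206.2
D8: 5·449 + 2·1.9 = 2248.8
Lowest: D7 at 206.2.

D7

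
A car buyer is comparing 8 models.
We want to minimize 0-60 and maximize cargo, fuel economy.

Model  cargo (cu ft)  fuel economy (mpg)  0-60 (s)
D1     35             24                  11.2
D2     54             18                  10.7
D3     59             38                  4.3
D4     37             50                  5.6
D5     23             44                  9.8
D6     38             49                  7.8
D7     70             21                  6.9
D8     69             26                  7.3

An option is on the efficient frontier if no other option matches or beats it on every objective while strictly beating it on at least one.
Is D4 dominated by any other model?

No

D1: worse on cargo (35 vs 37).
D2: worse on fuel economy (18 vs 50).
D3: worse on fuel economy (38 vs 50).
D5: worse on cargo (23 vs 37).
D6: worse on fuel economy (49 vs 50).
D7: worse on fuel economy (21 vs 50).
D8: worse on fuel economy (26 vs 50).
No option is at least as good as D4 on every objective and strictly better on one.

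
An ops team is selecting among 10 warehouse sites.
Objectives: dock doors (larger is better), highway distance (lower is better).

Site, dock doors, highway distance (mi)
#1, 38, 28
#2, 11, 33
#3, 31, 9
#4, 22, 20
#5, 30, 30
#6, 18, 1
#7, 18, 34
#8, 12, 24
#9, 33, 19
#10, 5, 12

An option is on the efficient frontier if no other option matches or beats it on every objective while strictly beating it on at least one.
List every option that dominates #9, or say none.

none

#1: worse on highway distance (28 vs 19).
#2: worse on dock doors (11 vs 33).
#3: worse on dock doors (31 vs 33).
#4: worse on dock doors (22 vs 33).
#5: worse on dock doors (30 vs 33).
#6: worse on dock doors (18 vs 33).
#7: worse on dock doors (18 vs 33).
#8: worse on dock doors (12 vs 33).
#10: worse on dock doors (5 vs 33).
No option dominates #9.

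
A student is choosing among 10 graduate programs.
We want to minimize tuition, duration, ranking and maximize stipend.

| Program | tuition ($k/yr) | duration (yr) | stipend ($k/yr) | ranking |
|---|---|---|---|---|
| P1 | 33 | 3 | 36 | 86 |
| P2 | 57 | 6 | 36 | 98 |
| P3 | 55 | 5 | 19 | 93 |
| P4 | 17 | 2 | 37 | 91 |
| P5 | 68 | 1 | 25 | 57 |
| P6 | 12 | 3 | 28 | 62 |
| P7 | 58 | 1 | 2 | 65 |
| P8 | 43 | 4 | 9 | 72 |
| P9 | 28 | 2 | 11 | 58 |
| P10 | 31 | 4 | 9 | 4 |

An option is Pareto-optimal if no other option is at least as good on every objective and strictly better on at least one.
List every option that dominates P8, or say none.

P6: tuition 12≤43, duration 3≤4, stipend 28≥9, ranking 62≤72 — dominates P8.
P9: tuition 28≤43, duration 2≤4, stipend 11≥9, ranking 58≤72 — dominates P8.
P10: tuition 31≤43, duration 4≤4, stipend 9≥9, ranking 4≤72 — dominates P8.
Others (P1, P2, P3, P4, P5, P7) are each worse than P8 on at least one objective.

P6, P9, P10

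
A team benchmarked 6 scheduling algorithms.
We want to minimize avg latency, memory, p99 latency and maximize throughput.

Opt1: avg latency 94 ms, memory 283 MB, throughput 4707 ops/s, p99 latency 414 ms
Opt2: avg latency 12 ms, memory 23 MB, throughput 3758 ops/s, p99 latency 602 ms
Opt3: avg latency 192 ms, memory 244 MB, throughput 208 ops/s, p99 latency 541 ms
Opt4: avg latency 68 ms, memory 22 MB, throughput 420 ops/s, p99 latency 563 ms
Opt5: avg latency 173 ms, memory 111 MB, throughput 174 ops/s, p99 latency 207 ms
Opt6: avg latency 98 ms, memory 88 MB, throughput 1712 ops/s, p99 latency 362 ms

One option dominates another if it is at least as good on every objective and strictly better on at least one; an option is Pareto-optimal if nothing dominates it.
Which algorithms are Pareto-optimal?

Opt1: not dominated (best throughput).
Opt2: not dominated (best avg latency).
Opt3: dominated by Opt6 (avg latency 98≤192, memory 88≤244, throughput 1712≥208, p99 latency 362≤541).
Opt4: not dominated (best memory).
Opt5: not dominated (best p99 latency).
Opt6: not dominated.

Opt1, Opt2, Opt4, Opt5, Opt6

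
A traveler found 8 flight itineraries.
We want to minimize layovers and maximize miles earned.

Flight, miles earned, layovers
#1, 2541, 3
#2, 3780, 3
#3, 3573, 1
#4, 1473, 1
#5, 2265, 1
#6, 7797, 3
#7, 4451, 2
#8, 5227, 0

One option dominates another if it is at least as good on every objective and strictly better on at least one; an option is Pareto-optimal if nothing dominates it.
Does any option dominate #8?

No

#1: worse on miles earned (2541 vs 5227).
#2: worse on miles earned (3780 vs 5227).
#3: worse on miles earned (3573 vs 5227).
#4: worse on miles earned (1473 vs 5227).
#5: worse on miles earned (2265 vs 5227).
#6: worse on layovers (3 vs 0).
#7: worse on miles earned (4451 vs 5227).
No option is at least as good as #8 on every objective and strictly better on one.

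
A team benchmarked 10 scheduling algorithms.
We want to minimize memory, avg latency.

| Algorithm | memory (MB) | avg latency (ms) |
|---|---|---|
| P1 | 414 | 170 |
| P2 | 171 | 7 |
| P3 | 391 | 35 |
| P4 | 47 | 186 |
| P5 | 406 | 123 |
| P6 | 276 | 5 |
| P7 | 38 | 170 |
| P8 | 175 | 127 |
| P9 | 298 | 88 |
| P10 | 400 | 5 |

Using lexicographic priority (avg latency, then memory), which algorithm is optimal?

P6

First minimize avg latency: best is 5, kept {P6, P10}.
Then minimize memory: best is 276, kept {P6}.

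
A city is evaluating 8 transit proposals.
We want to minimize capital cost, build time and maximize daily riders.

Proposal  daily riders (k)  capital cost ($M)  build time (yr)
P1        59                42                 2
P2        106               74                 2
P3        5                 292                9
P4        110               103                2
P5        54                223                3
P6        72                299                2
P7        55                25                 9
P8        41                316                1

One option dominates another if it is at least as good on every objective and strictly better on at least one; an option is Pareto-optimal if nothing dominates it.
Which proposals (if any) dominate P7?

P1: worse on capital cost (42 vs 25).
P2: worse on capital cost (74 vs 25).
P3: worse on daily riders (5 vs 55).
P4: worse on capital cost (103 vs 25).
P5: worse on daily riders (54 vs 55).
P6: worse on capital cost (299 vs 25).
P8: worse on daily riders (41 vs 55).
No option dominates P7.

none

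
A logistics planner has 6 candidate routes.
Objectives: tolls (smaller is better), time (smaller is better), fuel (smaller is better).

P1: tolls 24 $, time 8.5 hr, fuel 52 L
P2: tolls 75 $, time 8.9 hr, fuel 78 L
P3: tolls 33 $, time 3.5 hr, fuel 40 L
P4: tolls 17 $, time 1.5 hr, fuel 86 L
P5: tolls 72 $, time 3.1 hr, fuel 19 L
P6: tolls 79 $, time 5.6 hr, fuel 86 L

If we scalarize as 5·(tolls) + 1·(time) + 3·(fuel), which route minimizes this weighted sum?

P1

P1: 5·24 + 1·8.5 + 3·52 = 284.5
P2: 5·75 + 1·8.9 + 3·78 = 617.9
P3: 5·33 + 1·3.5 + 3·40 = 288.5
P4: 5·17 + 1·1.5 + 3·86 = 344.5
P5: 5·72 + 1·3.1 + 3·19 = 420.1
P6: 5·79 + 1·5.6 + 3·86 = 658.6
Lowest: P1 at 284.5.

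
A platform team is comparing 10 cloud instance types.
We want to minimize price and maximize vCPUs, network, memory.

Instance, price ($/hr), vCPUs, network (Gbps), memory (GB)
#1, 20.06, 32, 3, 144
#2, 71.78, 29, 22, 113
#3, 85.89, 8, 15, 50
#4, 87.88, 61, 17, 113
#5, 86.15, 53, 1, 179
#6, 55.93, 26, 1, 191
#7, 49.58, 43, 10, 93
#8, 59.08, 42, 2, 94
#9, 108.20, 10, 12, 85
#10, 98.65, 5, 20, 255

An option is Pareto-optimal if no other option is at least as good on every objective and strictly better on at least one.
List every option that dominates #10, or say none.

#1: worse on network (3 vs 20).
#2: worse on memory (113 vs 255).
#3: worse on network (15 vs 20).
#4: worse on network (17 vs 20).
#5: worse on network (1 vs 20).
#6: worse on network (1 vs 20).
#7: worse on network (10 vs 20).
#8: worse on network (2 vs 20).
#9: worse on price (108.20 vs 98.65).
No option dominates #10.

none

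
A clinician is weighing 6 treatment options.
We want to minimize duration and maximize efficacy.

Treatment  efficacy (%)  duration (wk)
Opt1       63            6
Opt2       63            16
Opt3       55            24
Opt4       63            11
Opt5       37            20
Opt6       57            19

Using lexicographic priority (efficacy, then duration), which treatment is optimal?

Opt1

First maximize efficacy: best is 63, kept {Opt1, Opt2, Opt4}.
Then minimize duration: best is 6, kept {Opt1}.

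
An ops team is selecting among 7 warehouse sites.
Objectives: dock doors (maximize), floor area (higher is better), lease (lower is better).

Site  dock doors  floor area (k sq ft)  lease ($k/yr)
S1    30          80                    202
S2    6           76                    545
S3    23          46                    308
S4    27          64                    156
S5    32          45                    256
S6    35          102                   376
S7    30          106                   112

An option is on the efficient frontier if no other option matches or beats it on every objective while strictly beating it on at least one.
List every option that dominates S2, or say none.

S1: dock doors 30≥6, floor area 80≥76, lease 202≤545 — dominates S2.
S6: dock doors 35≥6, floor area 102≥76, lease 376≤545 — dominates S2.
S7: dock doors 30≥6, floor area 106≥76, lease 112≤545 — dominates S2.
Others (S3, S4, S5) are each worse than S2 on at least one objective.

S1, S6, S7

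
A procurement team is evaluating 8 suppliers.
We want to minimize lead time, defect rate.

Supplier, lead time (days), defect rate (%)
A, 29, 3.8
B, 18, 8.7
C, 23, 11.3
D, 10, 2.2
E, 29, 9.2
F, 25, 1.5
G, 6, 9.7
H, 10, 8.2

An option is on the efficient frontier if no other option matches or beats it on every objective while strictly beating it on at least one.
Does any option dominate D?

A: worse on lead time (29 vs 10).
B: worse on lead time (18 vs 10).
C: worse on lead time (23 vs 10).
E: worse on lead time (29 vs 10).
F: worse on lead time (25 vs 10).
G: worse on defect rate (9.7 vs 2.2).
H: worse on defect rate (8.2 vs 2.2).
No option is at least as good as D on every objective and strictly better on one.

No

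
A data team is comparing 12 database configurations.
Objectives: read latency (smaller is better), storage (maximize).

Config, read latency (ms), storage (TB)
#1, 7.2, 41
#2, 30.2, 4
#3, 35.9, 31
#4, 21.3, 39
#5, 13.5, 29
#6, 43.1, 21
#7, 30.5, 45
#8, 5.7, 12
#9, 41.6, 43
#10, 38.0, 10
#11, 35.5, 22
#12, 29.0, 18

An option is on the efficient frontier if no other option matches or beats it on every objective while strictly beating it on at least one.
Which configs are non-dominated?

#1, #7, #8

#1: not dominated.
#2: dominated by #1 (read latency 7.2≤30.2, storage 41≥4).
#3: dominated by #1 (read latency 7.2≤35.9, storage 41≥31).
#4: dominated by #1 (read latency 7.2≤21.3, storage 41≥39).
#5: dominated by #1 (read latency 7.2≤13.5, storage 41≥29).
#6: dominated by #1 (read latency 7.2≤43.1, storage 41≥21).
#7: not dominated (best storage).
#8: not dominated (best read latency).
#9: dominated by #7 (read latency 30.5≤41.6, storage 45≥43).
#10: dominated by #1 (read latency 7.2≤38.0, storage 41≥10).
#11: dominated by #1 (read latency 7.2≤35.5, storage 41≥22).
#12: dominated by #1 (read latency 7.2≤29.0, storage 41≥18).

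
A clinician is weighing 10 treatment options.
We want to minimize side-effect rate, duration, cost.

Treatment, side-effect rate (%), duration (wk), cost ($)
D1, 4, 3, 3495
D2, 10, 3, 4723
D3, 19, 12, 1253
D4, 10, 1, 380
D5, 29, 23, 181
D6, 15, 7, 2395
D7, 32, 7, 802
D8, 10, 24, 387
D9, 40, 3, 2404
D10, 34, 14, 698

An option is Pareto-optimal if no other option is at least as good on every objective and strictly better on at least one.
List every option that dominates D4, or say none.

none

D1: worse on duration (3 vs 1).
D2: worse on duration (3 vs 1).
D3: worse on side-effect rate (19 vs 10).
D5: worse on side-effect rate (29 vs 10).
D6: worse on side-effect rate (15 vs 10).
D7: worse on side-effect rate (32 vs 10).
D8: worse on duration (24 vs 1).
D9: worse on side-effect rate (40 vs 10).
D10: worse on side-effect rate (34 vs 10).
No option dominates D4.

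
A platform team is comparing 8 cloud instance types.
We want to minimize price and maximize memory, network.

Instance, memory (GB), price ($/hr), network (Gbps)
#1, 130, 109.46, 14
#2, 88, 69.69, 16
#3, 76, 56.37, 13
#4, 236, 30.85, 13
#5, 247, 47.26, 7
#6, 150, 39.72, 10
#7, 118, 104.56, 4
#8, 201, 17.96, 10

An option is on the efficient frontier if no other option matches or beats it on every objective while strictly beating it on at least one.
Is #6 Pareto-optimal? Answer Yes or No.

No

#4 vs #6: memory 236≥150, price 30.85≤39.72, network 13≥10 — #4 is at least as good on every objective and strictly better on at least one, so #4 dominates #6.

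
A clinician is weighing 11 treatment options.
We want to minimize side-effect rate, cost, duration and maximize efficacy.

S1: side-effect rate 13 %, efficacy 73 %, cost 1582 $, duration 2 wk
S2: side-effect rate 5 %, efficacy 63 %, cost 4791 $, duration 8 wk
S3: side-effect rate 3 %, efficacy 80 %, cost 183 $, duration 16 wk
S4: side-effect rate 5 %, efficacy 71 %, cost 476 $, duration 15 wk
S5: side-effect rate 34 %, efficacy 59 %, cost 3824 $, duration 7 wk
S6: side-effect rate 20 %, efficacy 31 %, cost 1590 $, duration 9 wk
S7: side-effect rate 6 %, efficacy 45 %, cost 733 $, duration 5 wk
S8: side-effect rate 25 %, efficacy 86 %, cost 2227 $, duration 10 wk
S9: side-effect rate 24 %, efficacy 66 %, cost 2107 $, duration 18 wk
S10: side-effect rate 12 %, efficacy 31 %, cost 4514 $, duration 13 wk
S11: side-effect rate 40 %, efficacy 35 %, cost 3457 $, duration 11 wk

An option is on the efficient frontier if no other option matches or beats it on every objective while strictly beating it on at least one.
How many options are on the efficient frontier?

S1: not dominated (best duration).
S2: not dominated.
S3: not dominated (best side-effect rate).
S4: not dominated.
S5: dominated by S1 (side-effect rate 13≤34, efficacy 73≥59, cost 1582≤3824, duration 2≤7).
S6: dominated by S1 (side-effect rate 13≤20, efficacy 73≥31, cost 1582≤1590, duration 2≤9).
S7: not dominated.
S8: not dominated (best efficacy).
S9: dominated by S1 (side-effect rate 13≤24, efficacy 73≥66, cost 1582≤2107, duration 2≤18).
S10: dominated by S7 (side-effect rate 6≤12, efficacy 45≥31, cost 733≤4514, duration 5≤13).
S11: dominated by S1 (side-effect rate 13≤40, efficacy 73≥35, cost 1582≤3457, duration 2≤11).
Pareto-optimal: S1, S2, S3, S4, S7, S8 → 6.

6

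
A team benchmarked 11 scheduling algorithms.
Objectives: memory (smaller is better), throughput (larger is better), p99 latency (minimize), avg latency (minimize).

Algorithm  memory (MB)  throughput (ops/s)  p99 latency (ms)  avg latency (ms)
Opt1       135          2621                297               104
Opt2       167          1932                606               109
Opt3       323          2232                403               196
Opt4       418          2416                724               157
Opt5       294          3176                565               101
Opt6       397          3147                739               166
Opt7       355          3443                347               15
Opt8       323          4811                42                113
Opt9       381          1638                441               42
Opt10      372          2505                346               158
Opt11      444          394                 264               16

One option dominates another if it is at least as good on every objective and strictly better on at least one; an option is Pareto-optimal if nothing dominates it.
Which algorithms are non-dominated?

Opt1, Opt5, Opt7, Opt8, Opt11

Opt1: not dominated (best memory).
Opt2: dominated by Opt1 (memory 135≤167, throughput 2621≥1932, p99 latency 297≤606, avg latency 104≤109).
Opt3: dominated by Opt1 (memory 135≤323, throughput 2621≥2232, p99 latency 297≤403, avg latency 104≤196).
Opt4: dominated by Opt1 (memory 135≤418, throughput 2621≥2416, p99 latency 297≤724, avg latency 104≤157).
Opt5: not dominated.
Opt6: dominated by Opt5 (memory 294≤397, throughput 3176≥3147, p99 latency 565≤739, avg latency 101≤166).
Opt7: not dominated (best avg latency).
Opt8: not dominated (best throughput).
Opt9: dominated by Opt7 (memory 355≤381, throughput 3443≥1638, p99 latency 347≤441, avg latency 15≤42).
Opt10: dominated by Opt1 (memory 135≤372, throughput 2621≥2505, p99 latency 297≤346, avg latency 104≤158).
Opt11: not dominated.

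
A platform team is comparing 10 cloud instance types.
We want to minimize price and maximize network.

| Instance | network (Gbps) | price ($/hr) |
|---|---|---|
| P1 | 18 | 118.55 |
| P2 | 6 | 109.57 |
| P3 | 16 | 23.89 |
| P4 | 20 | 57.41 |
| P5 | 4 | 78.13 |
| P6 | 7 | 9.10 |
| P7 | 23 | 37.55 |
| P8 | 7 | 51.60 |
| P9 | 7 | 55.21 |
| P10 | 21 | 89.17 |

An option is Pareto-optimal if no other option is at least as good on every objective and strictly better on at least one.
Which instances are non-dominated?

P1: dominated by P4 (network 20≥18, price 57.41≤118.55).
P2: dominated by P3 (network 16≥6, price 23.89≤109.57).
P3: not dominated.
P4: dominated by P7 (network 23≥20, price 37.55≤57.41).
P5: dominated by P3 (network 16≥4, price 23.89≤78.13).
P6: not dominated (best price).
P7: not dominated (best network).
P8: dominated by P3 (network 16≥7, price 23.89≤51.60).
P9: dominated by P3 (network 16≥7, price 23.89≤55.21).
P10: dominated by P7 (network 23≥21, price 37.55≤89.17).

P3, P6, P7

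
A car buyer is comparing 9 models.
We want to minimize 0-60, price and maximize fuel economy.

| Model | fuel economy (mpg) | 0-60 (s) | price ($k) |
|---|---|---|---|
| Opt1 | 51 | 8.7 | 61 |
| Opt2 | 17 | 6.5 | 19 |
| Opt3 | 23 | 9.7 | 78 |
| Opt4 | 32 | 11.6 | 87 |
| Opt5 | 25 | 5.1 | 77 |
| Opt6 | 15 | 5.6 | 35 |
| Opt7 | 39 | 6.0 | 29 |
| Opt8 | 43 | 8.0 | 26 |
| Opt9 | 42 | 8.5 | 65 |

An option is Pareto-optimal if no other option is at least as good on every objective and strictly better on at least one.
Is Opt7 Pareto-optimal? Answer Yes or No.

Opt1: worse on 0-60 (8.7 vs 6.0).
Opt2: worse on fuel economy (17 vs 39).
Opt3: worse on fuel economy (23 vs 39).
Opt4: worse on fuel economy (32 vs 39).
Opt5: worse on fuel economy (25 vs 39).
Opt6: worse on fuel economy (15 vs 39).
Opt8: worse on 0-60 (8.0 vs 6.0).
Opt9: worse on 0-60 (8.5 vs 6.0).
No option is at least as good as Opt7 on every objective and strictly better on one.

Yes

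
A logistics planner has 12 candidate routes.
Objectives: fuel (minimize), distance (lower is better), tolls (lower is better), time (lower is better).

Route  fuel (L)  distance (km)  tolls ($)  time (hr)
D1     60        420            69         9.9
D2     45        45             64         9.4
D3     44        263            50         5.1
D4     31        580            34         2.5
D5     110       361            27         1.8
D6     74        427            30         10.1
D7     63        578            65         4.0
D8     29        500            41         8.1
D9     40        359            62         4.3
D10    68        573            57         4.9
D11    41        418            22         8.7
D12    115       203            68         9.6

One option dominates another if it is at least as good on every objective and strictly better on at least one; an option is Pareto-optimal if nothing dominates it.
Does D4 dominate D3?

D4 vs D3: D4 is worse on distance (580 vs 263), so it does not dominate D3.

No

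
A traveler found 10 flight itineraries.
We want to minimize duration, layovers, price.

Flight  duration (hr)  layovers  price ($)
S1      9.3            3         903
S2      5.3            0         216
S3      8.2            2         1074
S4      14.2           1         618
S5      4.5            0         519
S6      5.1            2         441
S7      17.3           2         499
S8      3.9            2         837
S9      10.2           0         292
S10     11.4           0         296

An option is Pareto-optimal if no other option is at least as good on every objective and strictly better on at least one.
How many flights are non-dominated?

4

S1: dominated by S2 (duration 5.3≤9.3, layovers 0≤3, price 216≤903).
S2: not dominated (best price).
S3: dominated by S2 (duration 5.3≤8.2, layovers 0≤2, price 216≤1074).
S4: dominated by S2 (duration 5.3≤14.2, layovers 0≤1, price 216≤618).
S5: not dominated.
S6: not dominated.
S7: dominated by S2 (duration 5.3≤17.3, layovers 0≤2, price 216≤499).
S8: not dominated (best duration).
S9: dominated by S2 (duration 5.3≤10.2, layovers 0≤0, price 216≤292).
S10: dominated by S2 (duration 5.3≤11.4, layovers 0≤0, price 216≤296).
Pareto-optimal: S2, S5, S6, S8 → 4.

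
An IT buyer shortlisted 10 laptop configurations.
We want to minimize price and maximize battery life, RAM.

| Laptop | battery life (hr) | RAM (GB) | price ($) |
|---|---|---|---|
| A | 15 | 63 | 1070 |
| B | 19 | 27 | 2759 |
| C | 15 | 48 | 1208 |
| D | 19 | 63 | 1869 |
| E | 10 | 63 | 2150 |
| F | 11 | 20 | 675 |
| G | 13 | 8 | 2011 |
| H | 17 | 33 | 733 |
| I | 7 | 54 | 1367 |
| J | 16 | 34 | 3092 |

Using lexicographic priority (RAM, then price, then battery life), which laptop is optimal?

A

First maximize RAM: best is 63, kept {A, D, E}.
Then minimize price: best is 1070, kept {A}.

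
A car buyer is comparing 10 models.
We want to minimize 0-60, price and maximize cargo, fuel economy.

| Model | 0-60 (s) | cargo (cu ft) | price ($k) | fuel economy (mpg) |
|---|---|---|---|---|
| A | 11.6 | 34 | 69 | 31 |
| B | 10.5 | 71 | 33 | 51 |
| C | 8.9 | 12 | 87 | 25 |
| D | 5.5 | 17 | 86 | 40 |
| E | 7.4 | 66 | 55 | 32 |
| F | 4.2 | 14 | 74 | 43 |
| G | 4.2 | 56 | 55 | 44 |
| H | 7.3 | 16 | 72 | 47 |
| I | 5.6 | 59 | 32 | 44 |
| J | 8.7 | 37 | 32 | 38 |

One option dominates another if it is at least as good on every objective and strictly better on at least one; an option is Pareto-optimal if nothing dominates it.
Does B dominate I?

No

B vs I: B is worse on 0-60 (10.5 vs 5.6), so it does not dominate I.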